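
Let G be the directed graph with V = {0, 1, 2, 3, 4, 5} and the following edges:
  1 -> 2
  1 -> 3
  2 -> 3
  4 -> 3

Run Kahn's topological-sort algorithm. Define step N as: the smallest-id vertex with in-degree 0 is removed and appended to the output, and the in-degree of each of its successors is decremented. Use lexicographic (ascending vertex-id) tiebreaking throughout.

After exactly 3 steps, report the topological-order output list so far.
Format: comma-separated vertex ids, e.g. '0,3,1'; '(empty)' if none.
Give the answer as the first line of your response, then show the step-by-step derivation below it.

0,1,2

step 1: output 0; order=[0]; indeg=(0,0,1,3,0,0)
step 2: output 1; order=[0,1]; indeg=(0,0,0,2,0,0)
step 3: output 2; order=[0,1,2]; indeg=(0,0,0,1,0,0)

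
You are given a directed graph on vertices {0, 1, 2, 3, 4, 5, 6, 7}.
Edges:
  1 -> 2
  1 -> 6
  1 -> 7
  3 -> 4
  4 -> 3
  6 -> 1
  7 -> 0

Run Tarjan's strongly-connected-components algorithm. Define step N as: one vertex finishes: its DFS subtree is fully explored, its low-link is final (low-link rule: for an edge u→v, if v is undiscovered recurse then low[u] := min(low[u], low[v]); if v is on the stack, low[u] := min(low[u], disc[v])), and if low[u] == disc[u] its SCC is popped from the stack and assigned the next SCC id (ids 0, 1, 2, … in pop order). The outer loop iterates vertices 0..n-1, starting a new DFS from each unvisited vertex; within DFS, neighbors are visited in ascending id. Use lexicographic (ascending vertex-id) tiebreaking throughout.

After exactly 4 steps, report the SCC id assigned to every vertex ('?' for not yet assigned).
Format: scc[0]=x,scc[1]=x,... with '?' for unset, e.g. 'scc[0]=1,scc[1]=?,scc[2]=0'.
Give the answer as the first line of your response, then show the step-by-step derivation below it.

scc[0]=0,scc[1]=?,scc[2]=1,scc[3]=?,scc[4]=?,scc[5]=?,scc[6]=?,scc[7]=2

step 1: low=(low[0]=0,low[1]=?,low[2]=?,low[3]=?,low[4]=?,low[5]=?,low[6]=?,low[7]=?); scc=(scc[0]=0,scc[1]=?,scc[2]=?,scc[3]=?,scc[4]=?,scc[5]=?,scc[6]=?,scc[7]=?)
step 2: low=(low[0]=0,low[1]=1,low[2]=2,low[3]=?,low[4]=?,low[5]=?,low[6]=?,low[7]=?); scc=(scc[0]=0,scc[1]=?,scc[2]=1,scc[3]=?,scc[4]=?,scc[5]=?,scc[6]=?,scc[7]=?)
step 3: low=(low[0]=0,low[1]=1,low[2]=2,low[3]=?,low[4]=?,low[5]=?,low[6]=1,low[7]=?); scc=(scc[0]=0,scc[1]=?,scc[2]=1,scc[3]=?,scc[4]=?,scc[5]=?,scc[6]=?,scc[7]=?)
step 4: low=(low[0]=0,low[1]=1,low[2]=2,low[3]=?,low[4]=?,low[5]=?,low[6]=1,low[7]=4); scc=(scc[0]=0,scc[1]=?,scc[2]=1,scc[3]=?,scc[4]=?,scc[5]=?,scc[6]=?,scc[7]=2)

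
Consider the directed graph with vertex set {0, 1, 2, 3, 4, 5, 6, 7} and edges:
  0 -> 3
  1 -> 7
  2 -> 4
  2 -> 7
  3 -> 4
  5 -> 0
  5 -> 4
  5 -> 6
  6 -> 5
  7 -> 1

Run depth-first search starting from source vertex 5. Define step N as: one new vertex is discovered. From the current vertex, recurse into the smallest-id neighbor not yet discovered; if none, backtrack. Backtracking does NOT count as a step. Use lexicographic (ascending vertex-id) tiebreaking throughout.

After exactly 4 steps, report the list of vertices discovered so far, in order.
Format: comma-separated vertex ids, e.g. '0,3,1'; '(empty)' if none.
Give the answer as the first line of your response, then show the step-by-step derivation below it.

5,0,3,4

step 1: discover 5; path=5; order=5
step 2: discover 0; path=5>0; order=5,0
step 3: discover 3; path=5>0>3; order=5,0,3
step 4: discover 4; path=5>0>3>4; order=5,0,3,4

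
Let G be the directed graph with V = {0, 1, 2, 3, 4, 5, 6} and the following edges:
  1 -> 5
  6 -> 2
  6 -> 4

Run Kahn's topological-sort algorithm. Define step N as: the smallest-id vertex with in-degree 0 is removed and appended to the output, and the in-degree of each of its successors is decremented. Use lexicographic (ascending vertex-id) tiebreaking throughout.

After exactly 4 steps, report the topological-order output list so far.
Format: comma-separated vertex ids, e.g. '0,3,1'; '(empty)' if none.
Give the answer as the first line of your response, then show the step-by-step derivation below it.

0,1,3,5

step 1: output 0; order=[0]; indeg=(0,0,1,0,1,1,0)
step 2: output 1; order=[0,1]; indeg=(0,0,1,0,1,0,0)
step 3: output 3; order=[0,1,3]; indeg=(0,0,1,0,1,0,0)
step 4: output 5; order=[0,1,3,5]; indeg=(0,0,1,0,1,0,0)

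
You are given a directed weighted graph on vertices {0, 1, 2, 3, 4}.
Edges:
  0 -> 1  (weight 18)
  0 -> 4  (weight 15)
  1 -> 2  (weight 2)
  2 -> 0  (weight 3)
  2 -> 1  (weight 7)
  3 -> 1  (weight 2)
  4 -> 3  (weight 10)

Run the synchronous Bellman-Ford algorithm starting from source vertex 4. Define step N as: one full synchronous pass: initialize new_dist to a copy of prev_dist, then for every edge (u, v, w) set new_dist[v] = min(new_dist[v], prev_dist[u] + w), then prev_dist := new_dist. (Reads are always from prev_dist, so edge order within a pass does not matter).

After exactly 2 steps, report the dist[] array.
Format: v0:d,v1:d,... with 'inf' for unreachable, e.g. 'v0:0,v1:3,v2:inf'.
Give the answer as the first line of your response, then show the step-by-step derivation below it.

v0:inf,v1:12,v2:inf,v3:10,v4:0

step 1: dist = v0:inf,v1:inf,v2:inf,v3:10,v4:0
step 2: dist = v0:inf,v1:12,v2:inf,v3:10,v4:0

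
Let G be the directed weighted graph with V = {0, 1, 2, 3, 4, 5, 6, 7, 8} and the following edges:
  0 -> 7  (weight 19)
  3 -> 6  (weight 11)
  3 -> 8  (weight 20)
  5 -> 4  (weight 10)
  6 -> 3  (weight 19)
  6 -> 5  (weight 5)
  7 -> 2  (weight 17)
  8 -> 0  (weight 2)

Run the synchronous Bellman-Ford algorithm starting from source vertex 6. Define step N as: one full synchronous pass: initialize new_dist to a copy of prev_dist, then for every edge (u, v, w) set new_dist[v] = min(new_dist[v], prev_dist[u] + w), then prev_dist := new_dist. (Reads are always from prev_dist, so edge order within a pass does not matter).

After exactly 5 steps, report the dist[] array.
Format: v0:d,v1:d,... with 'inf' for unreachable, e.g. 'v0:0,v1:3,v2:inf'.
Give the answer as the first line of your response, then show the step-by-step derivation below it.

v0:41,v1:inf,v2:77,v3:19,v4:15,v5:5,v6:0,v7:60,v8:39

step 1: dist = v0:inf,v1:inf,v2:inf,v3:19,v4:inf,v5:5,v6:0,v7:inf,v8:inf
step 2: dist = v0:inf,v1:inf,v2:inf,v3:19,v4:15,v5:5,v6:0,v7:inf,v8:39
step 3: dist = v0:41,v1:inf,v2:inf,v3:19,v4:15,v5:5,v6:0,v7:inf,v8:39
step 4: dist = v0:41,v1:inf,v2:inf,v3:19,v4:15,v5:5,v6:0,v7:60,v8:39
step 5: dist = v0:41,v1:inf,v2:77,v3:19,v4:15,v5:5,v6:0,v7:60,v8:39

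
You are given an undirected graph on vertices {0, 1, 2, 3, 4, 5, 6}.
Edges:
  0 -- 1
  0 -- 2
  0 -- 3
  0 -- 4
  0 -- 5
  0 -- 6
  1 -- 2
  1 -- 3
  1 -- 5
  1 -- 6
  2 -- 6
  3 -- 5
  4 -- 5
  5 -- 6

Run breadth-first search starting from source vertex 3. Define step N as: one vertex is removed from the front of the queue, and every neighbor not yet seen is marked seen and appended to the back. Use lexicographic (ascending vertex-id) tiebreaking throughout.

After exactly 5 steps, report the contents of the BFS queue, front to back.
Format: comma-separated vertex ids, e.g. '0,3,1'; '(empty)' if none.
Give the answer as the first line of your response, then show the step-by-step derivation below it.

4,6

step 1: dequeue 3; queue=[0,1,5]; order=3
step 2: dequeue 0; queue=[1,5,2,4,6]; order=3,0
step 3: dequeue 1; queue=[5,2,4,6]; order=3,0,1
step 4: dequeue 5; queue=[2,4,6]; order=3,0,1,5
step 5: dequeue 2; queue=[4,6]; order=3,0,1,5,2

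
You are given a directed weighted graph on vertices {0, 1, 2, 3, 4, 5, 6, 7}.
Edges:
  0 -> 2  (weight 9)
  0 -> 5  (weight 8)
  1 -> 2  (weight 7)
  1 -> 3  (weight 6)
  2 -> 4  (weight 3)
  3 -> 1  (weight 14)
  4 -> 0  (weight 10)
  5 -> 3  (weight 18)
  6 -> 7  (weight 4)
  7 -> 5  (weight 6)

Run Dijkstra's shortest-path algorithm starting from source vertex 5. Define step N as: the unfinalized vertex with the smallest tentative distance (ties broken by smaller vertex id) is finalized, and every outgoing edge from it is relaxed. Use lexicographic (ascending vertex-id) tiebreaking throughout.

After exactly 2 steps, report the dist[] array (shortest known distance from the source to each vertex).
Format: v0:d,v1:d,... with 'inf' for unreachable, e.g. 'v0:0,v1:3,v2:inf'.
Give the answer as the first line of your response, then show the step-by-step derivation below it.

v0:inf,v1:32,v2:inf,v3:18,v4:inf,v5:0,v6:inf,v7:inf

step 1: dist = v0:inf,v1:inf,v2:inf,v3:18,v4:inf,v5:0,v6:inf,v7:inf
step 2: dist = v0:inf,v1:32,v2:inf,v3:18,v4:inf,v5:0,v6:inf,v7:inf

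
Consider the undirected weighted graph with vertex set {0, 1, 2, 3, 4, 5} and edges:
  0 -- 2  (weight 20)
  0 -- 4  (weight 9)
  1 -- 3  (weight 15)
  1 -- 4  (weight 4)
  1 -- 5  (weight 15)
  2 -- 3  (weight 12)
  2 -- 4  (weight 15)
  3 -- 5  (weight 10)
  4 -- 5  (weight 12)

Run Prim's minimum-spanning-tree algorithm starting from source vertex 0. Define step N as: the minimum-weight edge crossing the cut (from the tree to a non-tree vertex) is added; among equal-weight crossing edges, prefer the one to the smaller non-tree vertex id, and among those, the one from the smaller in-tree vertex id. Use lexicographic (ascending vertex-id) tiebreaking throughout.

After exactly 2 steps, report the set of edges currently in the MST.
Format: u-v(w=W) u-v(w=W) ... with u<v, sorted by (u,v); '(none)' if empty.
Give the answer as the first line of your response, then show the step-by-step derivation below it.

0-4(w=9) 1-4(w=4)

step 1: add edge 0-4 (w=9); MST = {0-4(w=9)}
step 2: add edge 1-4 (w=4); MST = {0-4(w=9) 1-4(w=4)}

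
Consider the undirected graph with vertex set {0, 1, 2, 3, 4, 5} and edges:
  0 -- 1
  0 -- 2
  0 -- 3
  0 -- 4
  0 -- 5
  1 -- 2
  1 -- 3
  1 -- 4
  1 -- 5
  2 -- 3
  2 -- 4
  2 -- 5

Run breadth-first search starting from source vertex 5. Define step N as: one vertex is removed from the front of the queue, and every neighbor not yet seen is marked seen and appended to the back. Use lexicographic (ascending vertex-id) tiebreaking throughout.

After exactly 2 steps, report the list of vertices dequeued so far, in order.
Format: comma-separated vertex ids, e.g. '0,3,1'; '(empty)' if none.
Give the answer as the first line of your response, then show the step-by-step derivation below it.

5,0

step 1: dequeue 5; queue=[0,1,2]; order=5
step 2: dequeue 0; queue=[1,2,3,4]; order=5,0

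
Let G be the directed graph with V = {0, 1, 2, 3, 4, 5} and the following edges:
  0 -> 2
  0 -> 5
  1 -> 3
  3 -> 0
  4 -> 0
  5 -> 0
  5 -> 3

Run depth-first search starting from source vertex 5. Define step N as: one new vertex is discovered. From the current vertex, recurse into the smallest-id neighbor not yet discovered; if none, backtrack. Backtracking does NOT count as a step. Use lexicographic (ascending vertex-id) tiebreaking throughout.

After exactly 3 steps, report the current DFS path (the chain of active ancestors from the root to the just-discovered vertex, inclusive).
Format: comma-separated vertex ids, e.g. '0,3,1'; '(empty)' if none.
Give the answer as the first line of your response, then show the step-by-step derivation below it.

5,0,2

step 1: discover 5; path=5; order=5
step 2: discover 0; path=5>0; order=5,0
step 3: discover 2; path=5>0>2; order=5,0,2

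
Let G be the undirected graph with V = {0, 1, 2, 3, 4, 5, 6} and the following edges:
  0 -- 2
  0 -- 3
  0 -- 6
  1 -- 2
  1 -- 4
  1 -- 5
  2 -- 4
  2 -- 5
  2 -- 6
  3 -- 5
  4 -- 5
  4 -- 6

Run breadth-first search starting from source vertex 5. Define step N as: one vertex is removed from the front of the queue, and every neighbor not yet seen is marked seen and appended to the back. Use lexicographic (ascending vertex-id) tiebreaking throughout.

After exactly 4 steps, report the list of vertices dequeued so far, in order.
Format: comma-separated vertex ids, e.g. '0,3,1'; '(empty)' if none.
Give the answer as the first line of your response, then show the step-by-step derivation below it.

5,1,2,3

step 1: dequeue 5; queue=[1,2,3,4]; order=5
step 2: dequeue 1; queue=[2,3,4]; order=5,1
step 3: dequeue 2; queue=[3,4,0,6]; order=5,1,2
step 4: dequeue 3; queue=[4,0,6]; order=5,1,2,3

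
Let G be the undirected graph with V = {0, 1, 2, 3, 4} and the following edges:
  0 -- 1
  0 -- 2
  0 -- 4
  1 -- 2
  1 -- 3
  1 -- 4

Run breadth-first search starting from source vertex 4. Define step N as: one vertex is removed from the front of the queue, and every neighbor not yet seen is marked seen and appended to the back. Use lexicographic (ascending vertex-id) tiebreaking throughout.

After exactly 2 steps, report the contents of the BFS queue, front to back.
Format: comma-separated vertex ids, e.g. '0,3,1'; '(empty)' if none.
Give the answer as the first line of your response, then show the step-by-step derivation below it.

1,2

step 1: dequeue 4; queue=[0,1]; order=4
step 2: dequeue 0; queue=[1,2]; order=4,0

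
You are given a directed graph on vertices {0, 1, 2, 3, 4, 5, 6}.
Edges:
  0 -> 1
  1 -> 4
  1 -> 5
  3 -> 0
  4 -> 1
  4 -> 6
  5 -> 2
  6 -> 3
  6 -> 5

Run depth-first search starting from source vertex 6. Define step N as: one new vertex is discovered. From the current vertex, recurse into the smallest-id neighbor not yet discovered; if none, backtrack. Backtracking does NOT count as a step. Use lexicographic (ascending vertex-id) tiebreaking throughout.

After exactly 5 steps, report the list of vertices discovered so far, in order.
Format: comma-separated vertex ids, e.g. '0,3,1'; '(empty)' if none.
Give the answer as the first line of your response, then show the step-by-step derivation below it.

6,3,0,1,4

step 1: discover 6; path=6; order=6
step 2: discover 3; path=6>3; order=6,3
step 3: discover 0; path=6>3>0; order=6,3,0
step 4: discover 1; path=6>3>0>1; order=6,3,0,1
step 5: discover 4; path=6>3>0>1>4; order=6,3,0,1,4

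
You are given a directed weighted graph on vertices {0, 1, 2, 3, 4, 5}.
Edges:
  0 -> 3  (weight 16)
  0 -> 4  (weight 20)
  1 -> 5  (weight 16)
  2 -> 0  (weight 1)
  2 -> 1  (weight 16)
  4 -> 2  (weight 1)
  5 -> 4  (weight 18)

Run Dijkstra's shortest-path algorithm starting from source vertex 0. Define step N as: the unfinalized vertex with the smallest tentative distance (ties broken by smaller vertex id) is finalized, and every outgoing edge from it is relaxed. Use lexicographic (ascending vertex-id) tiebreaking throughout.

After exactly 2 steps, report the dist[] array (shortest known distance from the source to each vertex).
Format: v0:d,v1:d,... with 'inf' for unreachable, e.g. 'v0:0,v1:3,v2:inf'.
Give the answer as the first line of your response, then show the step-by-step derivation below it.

v0:0,v1:inf,v2:inf,v3:16,v4:20,v5:inf

step 1: dist = v0:0,v1:inf,v2:inf,v3:16,v4:20,v5:inf
step 2: dist = v0:0,v1:inf,v2:inf,v3:16,v4:20,v5:inf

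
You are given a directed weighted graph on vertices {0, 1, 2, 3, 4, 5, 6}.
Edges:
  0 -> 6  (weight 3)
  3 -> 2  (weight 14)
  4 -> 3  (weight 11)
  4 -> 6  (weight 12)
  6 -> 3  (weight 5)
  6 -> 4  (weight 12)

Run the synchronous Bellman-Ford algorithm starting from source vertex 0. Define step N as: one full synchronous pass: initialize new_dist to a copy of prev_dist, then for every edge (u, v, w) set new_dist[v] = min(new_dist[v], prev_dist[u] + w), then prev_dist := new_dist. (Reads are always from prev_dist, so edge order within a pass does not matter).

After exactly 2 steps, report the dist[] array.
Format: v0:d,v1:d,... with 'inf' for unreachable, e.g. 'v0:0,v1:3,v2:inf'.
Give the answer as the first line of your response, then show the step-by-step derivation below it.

v0:0,v1:inf,v2:inf,v3:8,v4:15,v5:inf,v6:3

step 1: dist = v0:0,v1:inf,v2:inf,v3:inf,v4:inf,v5:inf,v6:3
step 2: dist = v0:0,v1:inf,v2:inf,v3:8,v4:15,v5:inf,v6:3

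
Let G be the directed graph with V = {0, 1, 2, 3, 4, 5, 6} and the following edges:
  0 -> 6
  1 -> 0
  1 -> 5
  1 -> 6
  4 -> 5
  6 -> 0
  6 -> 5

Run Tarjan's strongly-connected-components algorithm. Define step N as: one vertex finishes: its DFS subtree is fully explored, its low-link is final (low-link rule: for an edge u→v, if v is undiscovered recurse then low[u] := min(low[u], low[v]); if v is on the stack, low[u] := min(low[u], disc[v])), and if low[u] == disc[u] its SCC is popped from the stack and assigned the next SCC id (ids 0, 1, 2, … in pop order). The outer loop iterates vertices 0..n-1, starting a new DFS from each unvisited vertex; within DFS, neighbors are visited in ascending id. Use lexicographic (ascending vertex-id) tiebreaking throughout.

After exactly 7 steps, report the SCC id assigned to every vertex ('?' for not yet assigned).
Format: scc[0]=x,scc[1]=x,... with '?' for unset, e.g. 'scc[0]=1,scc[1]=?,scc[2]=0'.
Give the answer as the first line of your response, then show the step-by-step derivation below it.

scc[0]=1,scc[1]=2,scc[2]=3,scc[3]=4,scc[4]=5,scc[5]=0,scc[6]=1

step 1: low=(low[0]=0,low[1]=?,low[2]=?,low[3]=?,low[4]=?,low[5]=2,low[6]=0); scc=(scc[0]=?,scc[1]=?,scc[2]=?,scc[3]=?,scc[4]=?,scc[5]=0,scc[6]=?)
step 2: low=(low[0]=0,low[1]=?,low[2]=?,low[3]=?,low[4]=?,low[5]=2,low[6]=0); scc=(scc[0]=?,scc[1]=?,scc[2]=?,scc[3]=?,scc[4]=?,scc[5]=0,scc[6]=?)
step 3: low=(low[0]=0,low[1]=?,low[2]=?,low[3]=?,low[4]=?,low[5]=2,low[6]=0); scc=(scc[0]=1,scc[1]=?,scc[2]=?,scc[3]=?,scc[4]=?,scc[5]=0,scc[6]=1)
step 4: low=(low[0]=0,low[1]=3,low[2]=?,low[3]=?,low[4]=?,low[5]=2,low[6]=0); scc=(scc[0]=1,scc[1]=2,scc[2]=?,scc[3]=?,scc[4]=?,scc[5]=0,scc[6]=1)
step 5: low=(low[0]=0,low[1]=3,low[2]=4,low[3]=?,low[4]=?,low[5]=2,low[6]=0); scc=(scc[0]=1,scc[1]=2,scc[2]=3,scc[3]=?,scc[4]=?,scc[5]=0,scc[6]=1)
step 6: low=(low[0]=0,low[1]=3,low[2]=4,low[3]=5,low[4]=?,low[5]=2,low[6]=0); scc=(scc[0]=1,scc[1]=2,scc[2]=3,scc[3]=4,scc[4]=?,scc[5]=0,scc[6]=1)
step 7: low=(low[0]=0,low[1]=3,low[2]=4,low[3]=5,low[4]=6,low[5]=2,low[6]=0); scc=(scc[0]=1,scc[1]=2,scc[2]=3,scc[3]=4,scc[4]=5,scc[5]=0,scc[6]=1)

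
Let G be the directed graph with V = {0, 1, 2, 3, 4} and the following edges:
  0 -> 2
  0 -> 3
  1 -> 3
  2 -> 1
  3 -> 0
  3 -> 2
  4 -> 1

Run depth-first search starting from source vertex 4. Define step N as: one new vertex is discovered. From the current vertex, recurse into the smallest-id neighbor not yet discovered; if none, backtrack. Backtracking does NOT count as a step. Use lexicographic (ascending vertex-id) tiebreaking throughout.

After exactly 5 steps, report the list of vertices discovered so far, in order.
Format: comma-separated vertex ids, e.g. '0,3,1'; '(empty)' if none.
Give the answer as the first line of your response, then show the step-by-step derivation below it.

4,1,3,0,2

step 1: discover 4; path=4; order=4
step 2: discover 1; path=4>1; order=4,1
step 3: discover 3; path=4>1>3; order=4,1,3
step 4: discover 0; path=4>1>3>0; order=4,1,3,0
step 5: discover 2; path=4>1>3>0>2; order=4,1,3,0,2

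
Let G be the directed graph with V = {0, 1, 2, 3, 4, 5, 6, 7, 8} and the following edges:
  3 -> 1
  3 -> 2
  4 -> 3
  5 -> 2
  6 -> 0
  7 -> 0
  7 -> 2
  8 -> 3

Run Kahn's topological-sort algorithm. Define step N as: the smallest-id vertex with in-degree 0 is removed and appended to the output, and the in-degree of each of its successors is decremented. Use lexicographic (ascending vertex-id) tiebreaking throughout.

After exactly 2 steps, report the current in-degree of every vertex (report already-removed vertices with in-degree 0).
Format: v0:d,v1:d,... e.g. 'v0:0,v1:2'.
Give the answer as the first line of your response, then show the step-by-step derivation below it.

v0:2,v1:1,v2:2,v3:1,v4:0,v5:0,v6:0,v7:0,v8:0

step 1: output 4; order=[4]; indeg=(2,1,3,1,0,0,0,0,0)
step 2: output 5; order=[4,5]; indeg=(2,1,2,1,0,0,0,0,0)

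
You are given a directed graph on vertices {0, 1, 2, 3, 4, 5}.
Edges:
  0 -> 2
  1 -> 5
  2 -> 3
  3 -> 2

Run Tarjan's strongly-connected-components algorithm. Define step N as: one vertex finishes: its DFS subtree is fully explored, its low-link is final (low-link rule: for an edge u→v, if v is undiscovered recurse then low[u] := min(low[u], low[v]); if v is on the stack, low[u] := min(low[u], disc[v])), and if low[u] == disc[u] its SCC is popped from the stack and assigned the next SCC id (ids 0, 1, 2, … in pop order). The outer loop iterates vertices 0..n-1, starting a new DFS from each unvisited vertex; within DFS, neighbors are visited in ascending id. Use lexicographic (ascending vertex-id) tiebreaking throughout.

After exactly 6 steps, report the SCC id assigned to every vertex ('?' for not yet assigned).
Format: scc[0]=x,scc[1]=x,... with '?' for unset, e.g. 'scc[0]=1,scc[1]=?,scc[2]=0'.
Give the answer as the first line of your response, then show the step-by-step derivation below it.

scc[0]=1,scc[1]=3,scc[2]=0,scc[3]=0,scc[4]=4,scc[5]=2

step 1: low=(low[0]=0,low[1]=?,low[2]=1,low[3]=1,low[4]=?,low[5]=?); scc=(scc[0]=?,scc[1]=?,scc[2]=?,scc[3]=?,scc[4]=?,scc[5]=?)
step 2: low=(low[0]=0,low[1]=?,low[2]=1,low[3]=1,low[4]=?,low[5]=?); scc=(scc[0]=?,scc[1]=?,scc[2]=0,scc[3]=0,scc[4]=?,scc[5]=?)
step 3: low=(low[0]=0,low[1]=?,low[2]=1,low[3]=1,low[4]=?,low[5]=?); scc=(scc[0]=1,scc[1]=?,scc[2]=0,scc[3]=0,scc[4]=?,scc[5]=?)
step 4: low=(low[0]=0,low[1]=3,low[2]=1,low[3]=1,low[4]=?,low[5]=4); scc=(scc[0]=1,scc[1]=?,scc[2]=0,scc[3]=0,scc[4]=?,scc[5]=2)
step 5: low=(low[0]=0,low[1]=3,low[2]=1,low[3]=1,low[4]=?,low[5]=4); scc=(scc[0]=1,scc[1]=3,scc[2]=0,scc[3]=0,scc[4]=?,scc[5]=2)
step 6: low=(low[0]=0,low[1]=3,low[2]=1,low[3]=1,low[4]=5,low[5]=4); scc=(scc[0]=1,scc[1]=3,scc[2]=0,scc[3]=0,scc[4]=4,scc[5]=2)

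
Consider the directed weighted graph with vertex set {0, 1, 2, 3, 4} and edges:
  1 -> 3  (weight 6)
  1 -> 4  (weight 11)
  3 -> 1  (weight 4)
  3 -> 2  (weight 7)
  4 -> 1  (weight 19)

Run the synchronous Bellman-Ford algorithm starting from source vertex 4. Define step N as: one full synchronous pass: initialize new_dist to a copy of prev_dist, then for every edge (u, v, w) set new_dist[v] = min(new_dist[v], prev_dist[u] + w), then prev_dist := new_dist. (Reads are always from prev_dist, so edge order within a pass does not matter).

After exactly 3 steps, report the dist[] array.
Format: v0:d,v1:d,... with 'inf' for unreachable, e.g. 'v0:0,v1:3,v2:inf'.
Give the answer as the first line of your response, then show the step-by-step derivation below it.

v0:inf,v1:19,v2:32,v3:25,v4:0

step 1: dist = v0:inf,v1:19,v2:inf,v3:inf,v4:0
step 2: dist = v0:inf,v1:19,v2:inf,v3:25,v4:0
step 3: dist = v0:inf,v1:19,v2:32,v3:25,v4:0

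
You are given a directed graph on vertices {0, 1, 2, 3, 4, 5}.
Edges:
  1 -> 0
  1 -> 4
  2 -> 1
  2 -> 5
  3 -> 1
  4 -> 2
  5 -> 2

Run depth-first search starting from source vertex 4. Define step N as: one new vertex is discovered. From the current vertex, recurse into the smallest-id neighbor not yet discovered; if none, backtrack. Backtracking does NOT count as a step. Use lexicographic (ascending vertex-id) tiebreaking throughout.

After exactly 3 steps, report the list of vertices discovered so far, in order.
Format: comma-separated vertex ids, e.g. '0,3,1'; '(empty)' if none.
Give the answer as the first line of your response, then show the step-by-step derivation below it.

4,2,1

step 1: discover 4; path=4; order=4
step 2: discover 2; path=4>2; order=4,2
step 3: discover 1; path=4>2>1; order=4,2,1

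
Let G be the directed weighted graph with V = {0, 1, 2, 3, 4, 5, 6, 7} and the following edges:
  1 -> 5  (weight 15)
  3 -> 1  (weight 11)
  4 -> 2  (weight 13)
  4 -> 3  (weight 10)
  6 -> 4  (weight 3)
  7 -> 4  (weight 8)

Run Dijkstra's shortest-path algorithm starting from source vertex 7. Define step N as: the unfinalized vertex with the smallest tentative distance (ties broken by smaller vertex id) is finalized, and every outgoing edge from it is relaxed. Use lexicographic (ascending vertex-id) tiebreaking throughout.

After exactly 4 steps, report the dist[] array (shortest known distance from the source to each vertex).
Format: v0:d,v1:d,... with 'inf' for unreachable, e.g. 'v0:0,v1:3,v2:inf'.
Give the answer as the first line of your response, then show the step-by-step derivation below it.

v0:inf,v1:29,v2:21,v3:18,v4:8,v5:inf,v6:inf,v7:0

step 1: dist = v0:inf,v1:inf,v2:inf,v3:inf,v4:8,v5:inf,v6:inf,v7:0
step 2: dist = v0:inf,v1:inf,v2:21,v3:18,v4:8,v5:inf,v6:inf,v7:0
step 3: dist = v0:inf,v1:29,v2:21,v3:18,v4:8,v5:inf,v6:inf,v7:0
step 4: dist = v0:inf,v1:29,v2:21,v3:18,v4:8,v5:inf,v6:inf,v7:0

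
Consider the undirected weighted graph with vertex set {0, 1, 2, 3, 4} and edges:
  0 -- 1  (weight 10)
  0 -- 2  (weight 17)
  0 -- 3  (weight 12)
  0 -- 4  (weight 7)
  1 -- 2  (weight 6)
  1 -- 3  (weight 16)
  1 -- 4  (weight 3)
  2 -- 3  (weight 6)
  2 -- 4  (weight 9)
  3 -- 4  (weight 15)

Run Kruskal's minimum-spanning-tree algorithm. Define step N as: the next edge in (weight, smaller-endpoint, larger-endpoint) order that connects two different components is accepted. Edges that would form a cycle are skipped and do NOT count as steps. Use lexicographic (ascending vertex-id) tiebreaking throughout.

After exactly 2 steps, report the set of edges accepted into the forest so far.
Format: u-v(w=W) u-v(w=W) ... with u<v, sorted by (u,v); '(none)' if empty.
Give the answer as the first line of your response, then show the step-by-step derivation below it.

1-2(w=6) 1-4(w=3)

step 1: add edge 1-4 (w=3); MST = {1-4(w=3)}
step 2: add edge 1-2 (w=6); MST = {1-2(w=6) 1-4(w=3)}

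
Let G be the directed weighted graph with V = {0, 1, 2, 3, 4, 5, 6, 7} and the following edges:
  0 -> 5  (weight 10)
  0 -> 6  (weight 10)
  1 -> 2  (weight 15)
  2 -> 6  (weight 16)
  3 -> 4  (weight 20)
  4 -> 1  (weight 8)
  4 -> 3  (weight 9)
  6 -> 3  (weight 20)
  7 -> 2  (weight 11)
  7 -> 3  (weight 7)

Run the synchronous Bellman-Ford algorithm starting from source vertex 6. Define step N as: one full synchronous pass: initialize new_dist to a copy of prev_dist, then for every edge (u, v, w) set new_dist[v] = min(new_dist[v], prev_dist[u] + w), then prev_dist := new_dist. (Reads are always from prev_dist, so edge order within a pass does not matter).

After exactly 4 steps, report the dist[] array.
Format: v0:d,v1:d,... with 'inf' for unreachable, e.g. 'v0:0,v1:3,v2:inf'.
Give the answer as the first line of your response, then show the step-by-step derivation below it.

v0:inf,v1:48,v2:63,v3:20,v4:40,v5:inf,v6:0,v7:inf

step 1: dist = v0:inf,v1:inf,v2:inf,v3:20,v4:inf,v5:inf,v6:0,v7:inf
step 2: dist = v0:inf,v1:inf,v2:inf,v3:20,v4:40,v5:inf,v6:0,v7:inf
step 3: dist = v0:inf,v1:48,v2:inf,v3:20,v4:40,v5:inf,v6:0,v7:inf
step 4: dist = v0:inf,v1:48,v2:63,v3:20,v4:40,v5:inf,v6:0,v7:inf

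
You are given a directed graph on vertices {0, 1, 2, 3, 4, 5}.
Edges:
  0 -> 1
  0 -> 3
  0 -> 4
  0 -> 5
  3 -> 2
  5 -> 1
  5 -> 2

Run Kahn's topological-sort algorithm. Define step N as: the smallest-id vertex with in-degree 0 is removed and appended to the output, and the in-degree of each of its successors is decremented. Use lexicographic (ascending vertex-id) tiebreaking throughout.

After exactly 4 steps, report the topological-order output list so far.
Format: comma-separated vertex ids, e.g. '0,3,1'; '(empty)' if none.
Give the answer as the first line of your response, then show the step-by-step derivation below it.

0,3,4,5

step 1: output 0; order=[0]; indeg=(0,1,2,0,0,0)
step 2: output 3; order=[0,3]; indeg=(0,1,1,0,0,0)
step 3: output 4; order=[0,3,4]; indeg=(0,1,1,0,0,0)
step 4: output 5; order=[0,3,4,5]; indeg=(0,0,0,0,0,0)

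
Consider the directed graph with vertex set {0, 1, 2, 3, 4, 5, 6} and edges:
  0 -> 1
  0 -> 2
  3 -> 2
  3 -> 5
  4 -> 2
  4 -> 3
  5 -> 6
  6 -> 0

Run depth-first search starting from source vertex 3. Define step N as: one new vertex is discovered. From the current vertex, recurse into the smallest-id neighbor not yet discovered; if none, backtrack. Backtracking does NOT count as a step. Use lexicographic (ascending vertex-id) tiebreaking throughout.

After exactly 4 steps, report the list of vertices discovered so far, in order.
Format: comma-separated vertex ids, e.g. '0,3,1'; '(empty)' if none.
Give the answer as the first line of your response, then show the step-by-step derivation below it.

3,2,5,6

step 1: discover 3; path=3; order=3
step 2: discover 2; path=3>2; order=3,2
step 3: discover 5; path=3>5; order=3,2,5
step 4: discover 6; path=3>5>6; order=3,2,5,6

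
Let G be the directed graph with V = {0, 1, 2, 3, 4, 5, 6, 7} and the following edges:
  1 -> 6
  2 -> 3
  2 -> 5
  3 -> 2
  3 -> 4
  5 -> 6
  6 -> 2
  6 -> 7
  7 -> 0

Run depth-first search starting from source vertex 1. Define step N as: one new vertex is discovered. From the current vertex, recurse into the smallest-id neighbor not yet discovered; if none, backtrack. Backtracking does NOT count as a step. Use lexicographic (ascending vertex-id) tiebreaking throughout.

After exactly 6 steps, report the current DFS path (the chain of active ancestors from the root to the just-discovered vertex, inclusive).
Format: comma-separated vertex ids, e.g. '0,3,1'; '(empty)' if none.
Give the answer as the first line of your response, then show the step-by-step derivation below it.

1,6,2,5

step 1: discover 1; path=1; order=1
step 2: discover 6; path=1>6; order=1,6
step 3: discover 2; path=1>6>2; order=1,6,2
step 4: discover 3; path=1>6>2>3; order=1,6,2,3
step 5: discover 4; path=1>6>2>3>4; order=1,6,2,3,4
step 6: discover 5; path=1>6>2>5; order=1,6,2,3,4,5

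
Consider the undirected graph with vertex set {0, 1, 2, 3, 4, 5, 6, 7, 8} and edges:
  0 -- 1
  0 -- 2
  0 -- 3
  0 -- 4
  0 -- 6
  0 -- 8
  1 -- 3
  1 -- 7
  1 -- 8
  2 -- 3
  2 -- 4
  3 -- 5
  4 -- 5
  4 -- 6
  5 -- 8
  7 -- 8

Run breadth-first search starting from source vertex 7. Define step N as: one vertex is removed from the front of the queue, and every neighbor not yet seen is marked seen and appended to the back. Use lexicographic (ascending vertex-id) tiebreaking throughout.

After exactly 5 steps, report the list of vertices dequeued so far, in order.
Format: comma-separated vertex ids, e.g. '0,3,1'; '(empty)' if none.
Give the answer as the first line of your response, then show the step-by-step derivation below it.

7,1,8,0,3

step 1: dequeue 7; queue=[1,8]; order=7
step 2: dequeue 1; queue=[8,0,3]; order=7,1
step 3: dequeue 8; queue=[0,3,5]; order=7,1,8
step 4: dequeue 0; queue=[3,5,2,4,6]; order=7,1,8,0
step 5: dequeue 3; queue=[5,2,4,6]; order=7,1,8,0,3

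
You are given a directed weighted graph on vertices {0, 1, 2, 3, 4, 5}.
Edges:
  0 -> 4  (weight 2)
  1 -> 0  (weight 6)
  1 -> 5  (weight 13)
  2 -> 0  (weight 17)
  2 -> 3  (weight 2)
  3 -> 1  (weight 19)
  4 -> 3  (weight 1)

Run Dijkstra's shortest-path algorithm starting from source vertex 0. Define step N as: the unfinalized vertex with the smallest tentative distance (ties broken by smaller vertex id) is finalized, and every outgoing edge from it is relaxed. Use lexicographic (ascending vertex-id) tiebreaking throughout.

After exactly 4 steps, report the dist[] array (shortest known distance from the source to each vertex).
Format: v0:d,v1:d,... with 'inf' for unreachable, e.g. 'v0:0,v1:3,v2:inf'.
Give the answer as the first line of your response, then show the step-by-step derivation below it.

v0:0,v1:22,v2:inf,v3:3,v4:2,v5:35

step 1: dist = v0:0,v1:inf,v2:inf,v3:inf,v4:2,v5:inf
step 2: dist = v0:0,v1:inf,v2:inf,v3:3,v4:2,v5:inf
step 3: dist = v0:0,v1:22,v2:inf,v3:3,v4:2,v5:inf
step 4: dist = v0:0,v1:22,v2:inf,v3:3,v4:2,v5:35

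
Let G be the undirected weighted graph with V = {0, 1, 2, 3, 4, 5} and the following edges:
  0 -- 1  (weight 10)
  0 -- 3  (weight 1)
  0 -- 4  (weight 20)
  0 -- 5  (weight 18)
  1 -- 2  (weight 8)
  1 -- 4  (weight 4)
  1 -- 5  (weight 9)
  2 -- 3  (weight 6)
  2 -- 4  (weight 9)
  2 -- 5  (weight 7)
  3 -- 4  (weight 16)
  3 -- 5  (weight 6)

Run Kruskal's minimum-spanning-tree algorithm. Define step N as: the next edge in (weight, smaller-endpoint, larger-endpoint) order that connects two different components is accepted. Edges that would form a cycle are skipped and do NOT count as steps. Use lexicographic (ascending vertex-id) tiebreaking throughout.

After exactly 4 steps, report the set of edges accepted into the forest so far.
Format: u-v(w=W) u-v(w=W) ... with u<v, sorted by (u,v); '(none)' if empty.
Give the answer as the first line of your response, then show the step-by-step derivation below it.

0-3(w=1) 1-4(w=4) 2-3(w=6) 3-5(w=6)

step 1: add edge 0-3 (w=1); MST = {0-3(w=1)}
step 2: add edge 1-4 (w=4); MST = {0-3(w=1) 1-4(w=4)}
step 3: add edge 2-3 (w=6); MST = {0-3(w=1) 1-4(w=4) 2-3(w=6)}
step 4: add edge 3-5 (w=6); MST = {0-3(w=1) 1-4(w=4) 2-3(w=6) 3-5(w=6)}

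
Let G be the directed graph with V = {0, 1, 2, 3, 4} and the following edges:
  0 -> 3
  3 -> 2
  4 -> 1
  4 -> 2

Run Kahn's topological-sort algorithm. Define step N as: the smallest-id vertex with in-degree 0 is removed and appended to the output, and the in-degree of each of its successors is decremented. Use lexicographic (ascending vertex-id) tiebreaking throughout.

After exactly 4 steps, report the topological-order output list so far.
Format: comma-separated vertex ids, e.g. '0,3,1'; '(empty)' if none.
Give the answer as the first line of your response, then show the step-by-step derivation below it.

0,3,4,1

step 1: output 0; order=[0]; indeg=(0,1,2,0,0)
step 2: output 3; order=[0,3]; indeg=(0,1,1,0,0)
step 3: output 4; order=[0,3,4]; indeg=(0,0,0,0,0)
step 4: output 1; order=[0,3,4,1]; indeg=(0,0,0,0,0)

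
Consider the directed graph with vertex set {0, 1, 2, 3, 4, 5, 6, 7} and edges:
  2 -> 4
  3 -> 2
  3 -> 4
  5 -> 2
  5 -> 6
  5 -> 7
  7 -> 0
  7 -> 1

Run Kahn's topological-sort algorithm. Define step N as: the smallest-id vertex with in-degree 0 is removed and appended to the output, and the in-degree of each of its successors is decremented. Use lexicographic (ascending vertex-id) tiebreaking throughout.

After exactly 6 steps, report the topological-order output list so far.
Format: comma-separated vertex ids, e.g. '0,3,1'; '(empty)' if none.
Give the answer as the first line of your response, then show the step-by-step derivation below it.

3,5,2,4,6,7

step 1: output 3; order=[3]; indeg=(1,1,1,0,1,0,1,1)
step 2: output 5; order=[3,5]; indeg=(1,1,0,0,1,0,0,0)
step 3: output 2; order=[3,5,2]; indeg=(1,1,0,0,0,0,0,0)
step 4: output 4; order=[3,5,2,4]; indeg=(1,1,0,0,0,0,0,0)
step 5: output 6; order=[3,5,2,4,6]; indeg=(1,1,0,0,0,0,0,0)
step 6: output 7; order=[3,5,2,4,6,7]; indeg=(0,0,0,0,0,0,0,0)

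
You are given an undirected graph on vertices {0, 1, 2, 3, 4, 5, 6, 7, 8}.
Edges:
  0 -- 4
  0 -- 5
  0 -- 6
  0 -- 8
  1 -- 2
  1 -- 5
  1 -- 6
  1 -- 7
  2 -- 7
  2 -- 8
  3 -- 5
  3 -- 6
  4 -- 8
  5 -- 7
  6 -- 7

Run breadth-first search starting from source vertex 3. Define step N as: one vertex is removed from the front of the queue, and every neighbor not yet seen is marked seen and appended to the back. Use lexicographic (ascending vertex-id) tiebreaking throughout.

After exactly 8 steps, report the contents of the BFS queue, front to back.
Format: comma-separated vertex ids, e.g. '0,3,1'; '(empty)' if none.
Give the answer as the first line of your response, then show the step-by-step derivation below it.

2

step 1: dequeue 3; queue=[5,6]; order=3
step 2: dequeue 5; queue=[6,0,1,7]; order=3,5
step 3: dequeue 6; queue=[0,1,7]; order=3,5,6
step 4: dequeue 0; queue=[1,7,4,8]; order=3,5,6,0
step 5: dequeue 1; queue=[7,4,8,2]; order=3,5,6,0,1
step 6: dequeue 7; queue=[4,8,2]; order=3,5,6,0,1,7
step 7: dequeue 4; queue=[8,2]; order=3,5,6,0,1,7,4
step 8: dequeue 8; queue=[2]; order=3,5,6,0,1,7,4,8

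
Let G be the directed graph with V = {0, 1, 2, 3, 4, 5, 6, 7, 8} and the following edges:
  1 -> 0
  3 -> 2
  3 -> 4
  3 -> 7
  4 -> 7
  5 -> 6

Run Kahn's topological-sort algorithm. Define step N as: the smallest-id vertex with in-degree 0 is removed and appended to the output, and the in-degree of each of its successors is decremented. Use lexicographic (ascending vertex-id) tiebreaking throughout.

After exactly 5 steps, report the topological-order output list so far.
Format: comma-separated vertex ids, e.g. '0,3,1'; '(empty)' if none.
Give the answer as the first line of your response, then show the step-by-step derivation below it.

1,0,3,2,4

step 1: output 1; order=[1]; indeg=(0,0,1,0,1,0,1,2,0)
step 2: output 0; order=[1,0]; indeg=(0,0,1,0,1,0,1,2,0)
step 3: output 3; order=[1,0,3]; indeg=(0,0,0,0,0,0,1,1,0)
step 4: output 2; order=[1,0,3,2]; indeg=(0,0,0,0,0,0,1,1,0)
step 5: output 4; order=[1,0,3,2,4]; indeg=(0,0,0,0,0,0,1,0,0)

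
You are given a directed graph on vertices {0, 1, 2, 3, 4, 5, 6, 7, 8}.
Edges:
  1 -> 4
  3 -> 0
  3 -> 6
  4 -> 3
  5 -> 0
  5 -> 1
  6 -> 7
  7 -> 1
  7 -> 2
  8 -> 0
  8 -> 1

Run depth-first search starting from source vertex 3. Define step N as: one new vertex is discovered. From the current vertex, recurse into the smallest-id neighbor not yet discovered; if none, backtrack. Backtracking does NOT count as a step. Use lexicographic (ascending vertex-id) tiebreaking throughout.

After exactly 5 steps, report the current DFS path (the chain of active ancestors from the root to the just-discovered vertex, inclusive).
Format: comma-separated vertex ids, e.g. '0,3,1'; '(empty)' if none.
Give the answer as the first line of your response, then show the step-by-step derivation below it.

3,6,7,1

step 1: discover 3; path=3; order=3
step 2: discover 0; path=3>0; order=3,0
step 3: discover 6; path=3>6; order=3,0,6
step 4: discover 7; path=3>6>7; order=3,0,6,7
step 5: discover 1; path=3>6>7>1; order=3,0,6,7,1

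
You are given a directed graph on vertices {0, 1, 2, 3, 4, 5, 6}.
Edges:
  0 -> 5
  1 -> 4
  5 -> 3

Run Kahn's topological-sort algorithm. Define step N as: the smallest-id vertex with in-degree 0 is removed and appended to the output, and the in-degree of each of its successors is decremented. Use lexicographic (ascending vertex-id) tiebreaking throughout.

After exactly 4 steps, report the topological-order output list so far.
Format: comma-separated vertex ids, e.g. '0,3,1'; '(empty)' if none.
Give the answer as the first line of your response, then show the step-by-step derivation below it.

0,1,2,4

step 1: output 0; order=[0]; indeg=(0,0,0,1,1,0,0)
step 2: output 1; order=[0,1]; indeg=(0,0,0,1,0,0,0)
step 3: output 2; order=[0,1,2]; indeg=(0,0,0,1,0,0,0)
step 4: output 4; order=[0,1,2,4]; indeg=(0,0,0,1,0,0,0)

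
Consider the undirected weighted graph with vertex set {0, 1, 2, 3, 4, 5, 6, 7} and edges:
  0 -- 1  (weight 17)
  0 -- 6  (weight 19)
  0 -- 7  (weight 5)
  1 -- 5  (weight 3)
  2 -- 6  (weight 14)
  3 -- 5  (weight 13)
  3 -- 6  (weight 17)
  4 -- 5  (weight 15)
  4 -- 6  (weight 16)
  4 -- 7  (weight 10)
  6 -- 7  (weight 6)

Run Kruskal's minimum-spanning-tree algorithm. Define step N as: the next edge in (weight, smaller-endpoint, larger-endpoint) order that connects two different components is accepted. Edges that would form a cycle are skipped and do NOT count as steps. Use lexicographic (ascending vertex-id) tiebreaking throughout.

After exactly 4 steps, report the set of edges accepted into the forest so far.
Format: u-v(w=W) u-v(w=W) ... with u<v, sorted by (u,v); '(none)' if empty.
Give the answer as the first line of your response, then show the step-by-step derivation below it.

0-7(w=5) 1-5(w=3) 4-7(w=10) 6-7(w=6)

step 1: add edge 1-5 (w=3); MST = {1-5(w=3)}
step 2: add edge 0-7 (w=5); MST = {0-7(w=5) 1-5(w=3)}
step 3: add edge 6-7 (w=6); MST = {0-7(w=5) 1-5(w=3) 6-7(w=6)}
step 4: add edge 4-7 (w=10); MST = {0-7(w=5) 1-5(w=3) 4-7(w=10) 6-7(w=6)}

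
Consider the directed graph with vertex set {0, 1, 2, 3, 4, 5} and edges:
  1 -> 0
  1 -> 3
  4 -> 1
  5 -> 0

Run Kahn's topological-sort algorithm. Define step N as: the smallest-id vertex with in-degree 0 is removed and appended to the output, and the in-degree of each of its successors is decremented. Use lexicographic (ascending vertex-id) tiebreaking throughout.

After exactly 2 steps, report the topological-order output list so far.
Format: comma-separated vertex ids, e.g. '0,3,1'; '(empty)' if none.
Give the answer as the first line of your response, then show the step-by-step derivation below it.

2,4

step 1: output 2; order=[2]; indeg=(2,1,0,1,0,0)
step 2: output 4; order=[2,4]; indeg=(2,0,0,1,0,0)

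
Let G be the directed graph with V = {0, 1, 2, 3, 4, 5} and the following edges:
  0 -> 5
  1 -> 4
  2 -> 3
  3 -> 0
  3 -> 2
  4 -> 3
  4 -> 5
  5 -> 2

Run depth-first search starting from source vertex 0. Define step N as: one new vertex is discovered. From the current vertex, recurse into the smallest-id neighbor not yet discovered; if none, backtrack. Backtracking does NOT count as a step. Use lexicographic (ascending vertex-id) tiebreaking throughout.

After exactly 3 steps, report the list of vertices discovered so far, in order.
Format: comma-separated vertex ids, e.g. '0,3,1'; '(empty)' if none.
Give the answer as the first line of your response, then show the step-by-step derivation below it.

0,5,2

step 1: discover 0; path=0; order=0
step 2: discover 5; path=0>5; order=0,5
step 3: discover 2; path=0>5>2; order=0,5,2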